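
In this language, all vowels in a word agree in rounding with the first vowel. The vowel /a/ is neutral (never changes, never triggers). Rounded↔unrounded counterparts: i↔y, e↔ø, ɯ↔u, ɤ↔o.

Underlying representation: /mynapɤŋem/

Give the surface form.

/ɤ/ harmonizes with /y/ ([+round]) → [o]
/e/ harmonizes with /y/ ([+round]) → [ø]

[mynapoŋøm]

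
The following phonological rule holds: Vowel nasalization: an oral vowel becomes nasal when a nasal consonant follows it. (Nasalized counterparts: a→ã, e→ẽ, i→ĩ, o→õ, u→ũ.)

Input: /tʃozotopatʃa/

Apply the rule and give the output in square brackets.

no segment meets the rule's conditions; no change.

[tʃozotopatʃa]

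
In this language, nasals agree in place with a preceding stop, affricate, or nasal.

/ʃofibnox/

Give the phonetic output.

[ʃofibmox]

/n/ after /b/ (labial) → [m]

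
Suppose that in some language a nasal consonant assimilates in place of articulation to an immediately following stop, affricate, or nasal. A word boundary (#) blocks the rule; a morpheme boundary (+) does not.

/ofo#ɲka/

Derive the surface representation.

[ofo#ŋka]

/ɲ/ before /k/ (velar) → [ŋ]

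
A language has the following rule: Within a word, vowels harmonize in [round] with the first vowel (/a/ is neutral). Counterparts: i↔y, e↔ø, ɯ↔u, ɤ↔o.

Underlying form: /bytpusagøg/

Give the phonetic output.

[bytpusagøg]

no segment meets the rule's conditions; no change.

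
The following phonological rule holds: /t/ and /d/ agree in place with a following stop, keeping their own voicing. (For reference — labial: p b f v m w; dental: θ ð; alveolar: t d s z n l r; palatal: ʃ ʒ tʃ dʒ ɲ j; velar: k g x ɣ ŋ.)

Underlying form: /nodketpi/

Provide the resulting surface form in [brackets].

[nogkeppi]

/d/ before /k/ (velar) → [g]
/t/ before /p/ (labial) → [p]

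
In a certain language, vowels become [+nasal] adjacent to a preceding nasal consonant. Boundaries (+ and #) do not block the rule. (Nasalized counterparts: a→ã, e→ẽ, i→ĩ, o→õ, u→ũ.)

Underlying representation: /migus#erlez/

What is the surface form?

[mĩgus#erlez]

/i/ after nasal /m/ → [ĩ]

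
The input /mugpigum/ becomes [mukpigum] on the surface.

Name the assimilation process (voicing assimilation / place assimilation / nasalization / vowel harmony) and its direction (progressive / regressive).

/g/→[k].
Each target copies a feature from the following segment, so the direction is regressive.

voicing assimilation, regressive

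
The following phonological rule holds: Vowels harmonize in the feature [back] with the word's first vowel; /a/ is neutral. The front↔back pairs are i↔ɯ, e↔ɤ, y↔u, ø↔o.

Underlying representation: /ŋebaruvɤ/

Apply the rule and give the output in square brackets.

[ŋebaryve]

/u/ harmonizes with /e/ ([-back]) → [y]
/ɤ/ harmonizes with /e/ ([-back]) → [e]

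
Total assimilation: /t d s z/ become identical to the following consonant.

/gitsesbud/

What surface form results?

[gissebbud]

/t/ before /s/ → [s] (total assimilation)
/s/ before /b/ → [b] (total assimilation)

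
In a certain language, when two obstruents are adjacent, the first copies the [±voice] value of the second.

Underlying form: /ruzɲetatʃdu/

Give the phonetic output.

/tʃ/ before /d/ (voiced) → [dʒ]

[ruzɲetadʒdu]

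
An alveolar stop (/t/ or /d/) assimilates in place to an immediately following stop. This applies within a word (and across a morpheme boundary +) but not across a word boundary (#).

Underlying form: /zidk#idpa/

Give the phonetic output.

[zigk#ibpa]

/d/ before /k/ (velar) → [g]
/d/ before /p/ (labial) → [b]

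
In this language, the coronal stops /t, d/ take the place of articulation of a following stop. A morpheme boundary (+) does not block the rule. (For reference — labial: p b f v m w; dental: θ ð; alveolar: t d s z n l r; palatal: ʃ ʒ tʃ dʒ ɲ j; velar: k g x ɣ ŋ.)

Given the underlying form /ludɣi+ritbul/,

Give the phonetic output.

/t/ before /b/ (labial) → [p]

[ludɣi+ripbul]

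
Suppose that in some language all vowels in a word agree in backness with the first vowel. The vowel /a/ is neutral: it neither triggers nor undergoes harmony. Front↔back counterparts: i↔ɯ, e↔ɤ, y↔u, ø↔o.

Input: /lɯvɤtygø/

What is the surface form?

/y/ harmonizes with /ɯ/ ([+back]) → [u]
/ø/ harmonizes with /ɯ/ ([+back]) → [o]

[lɯvɤtugo]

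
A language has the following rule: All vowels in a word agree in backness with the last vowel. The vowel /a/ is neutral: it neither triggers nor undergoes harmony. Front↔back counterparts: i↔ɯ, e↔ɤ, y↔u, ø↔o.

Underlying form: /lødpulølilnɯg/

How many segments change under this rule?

/ø/ harmonizes with /ɯ/ ([+back]) → [o]
/ø/ harmonizes with /ɯ/ ([+back]) → [o]
/i/ harmonizes with /ɯ/ ([+back]) → [ɯ]
3 segments change.

3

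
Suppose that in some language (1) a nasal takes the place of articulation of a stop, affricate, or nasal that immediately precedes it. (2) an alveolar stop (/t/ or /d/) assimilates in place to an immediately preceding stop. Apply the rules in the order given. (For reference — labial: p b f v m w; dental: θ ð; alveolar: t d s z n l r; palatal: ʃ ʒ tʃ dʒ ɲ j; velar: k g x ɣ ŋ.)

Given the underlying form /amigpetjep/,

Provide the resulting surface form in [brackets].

[amigpetjep]

Rule 1: no segment meets the rule's conditions; no change.
After rule 1: amigpetjep
Rule 2: no segment meets the rule's conditions; no change.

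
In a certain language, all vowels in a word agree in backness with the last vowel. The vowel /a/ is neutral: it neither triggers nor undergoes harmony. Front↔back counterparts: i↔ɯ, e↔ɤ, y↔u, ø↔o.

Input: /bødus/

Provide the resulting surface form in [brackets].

[bodus]

/ø/ harmonizes with /u/ ([+back]) → [o]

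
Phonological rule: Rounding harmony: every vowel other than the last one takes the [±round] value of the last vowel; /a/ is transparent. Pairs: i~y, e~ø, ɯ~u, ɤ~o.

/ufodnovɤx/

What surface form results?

[ɯfɤdnɤvɤx]

/u/ harmonizes with /ɤ/ ([-round]) → [ɯ]
/o/ harmonizes with /ɤ/ ([-round]) → [ɤ]
/o/ harmonizes with /ɤ/ ([-round]) → [ɤ]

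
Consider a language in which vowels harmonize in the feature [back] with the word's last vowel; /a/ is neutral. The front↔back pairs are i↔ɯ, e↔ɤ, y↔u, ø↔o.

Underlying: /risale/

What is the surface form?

[risale]

no segment meets the rule's conditions; no change.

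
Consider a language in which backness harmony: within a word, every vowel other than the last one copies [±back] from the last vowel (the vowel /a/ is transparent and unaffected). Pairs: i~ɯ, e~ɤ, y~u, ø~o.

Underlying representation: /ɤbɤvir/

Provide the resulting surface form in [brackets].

/ɤ/ harmonizes with /i/ ([-back]) → [e]
/ɤ/ harmonizes with /i/ ([-back]) → [e]

[ebevir]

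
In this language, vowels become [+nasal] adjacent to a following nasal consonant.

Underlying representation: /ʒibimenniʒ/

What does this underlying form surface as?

[ʒibĩmẽnniʒ]

/i/ before nasal /m/ → [ĩ]
/e/ before nasal /n/ → [ẽ]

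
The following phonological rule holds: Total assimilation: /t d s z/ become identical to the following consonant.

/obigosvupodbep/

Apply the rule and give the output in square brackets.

[obigovvupobbep]

/s/ before /v/ → [v] (total assimilation)
/d/ before /b/ → [b] (total assimilation)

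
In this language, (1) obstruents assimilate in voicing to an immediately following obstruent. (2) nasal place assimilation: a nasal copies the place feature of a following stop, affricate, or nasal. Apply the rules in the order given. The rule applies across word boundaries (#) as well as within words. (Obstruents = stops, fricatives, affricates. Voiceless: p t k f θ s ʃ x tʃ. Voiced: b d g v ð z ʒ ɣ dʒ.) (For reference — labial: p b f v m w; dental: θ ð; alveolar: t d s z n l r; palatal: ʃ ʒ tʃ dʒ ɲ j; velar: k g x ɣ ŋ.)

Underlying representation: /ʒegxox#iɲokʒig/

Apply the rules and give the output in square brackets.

[ʒekxox#iɲogʒig]

Rule 1: /g/ before /x/ (voiceless) → [k]
Rule 1: /k/ before /ʒ/ (voiced) → [g]
After rule 1: ʒekxox#iɲogʒig
Rule 2: no segment meets the rule's conditions; no change.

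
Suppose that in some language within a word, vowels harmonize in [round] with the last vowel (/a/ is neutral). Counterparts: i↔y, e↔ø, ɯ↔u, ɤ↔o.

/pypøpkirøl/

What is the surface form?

/i/ harmonizes with /ø/ ([+round]) → [y]

[pypøpkyrøl]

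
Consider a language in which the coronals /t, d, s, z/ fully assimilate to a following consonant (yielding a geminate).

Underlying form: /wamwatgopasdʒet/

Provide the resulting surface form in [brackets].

/t/ before /g/ → [g] (total assimilation)
/s/ before /dʒ/ → [dʒ] (total assimilation)

[wamwaggopadʒdʒet]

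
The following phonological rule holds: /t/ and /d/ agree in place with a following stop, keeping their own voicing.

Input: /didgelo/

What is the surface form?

[diggelo]

/d/ before /g/ (velar) → [g]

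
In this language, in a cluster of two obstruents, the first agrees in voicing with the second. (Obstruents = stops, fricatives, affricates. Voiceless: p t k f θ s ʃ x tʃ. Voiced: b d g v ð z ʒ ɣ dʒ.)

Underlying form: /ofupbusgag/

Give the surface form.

/p/ before /b/ (voiced) → [b]
/s/ before /g/ (voiced) → [z]

[ofubbuzgag]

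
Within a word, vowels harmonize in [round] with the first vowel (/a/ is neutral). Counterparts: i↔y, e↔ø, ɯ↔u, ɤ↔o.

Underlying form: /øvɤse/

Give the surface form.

[øvosø]

/ɤ/ harmonizes with /ø/ ([+round]) → [o]
/e/ harmonizes with /ø/ ([+round]) → [ø]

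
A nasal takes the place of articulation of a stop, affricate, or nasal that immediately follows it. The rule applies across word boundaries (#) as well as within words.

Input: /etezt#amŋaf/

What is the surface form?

[etezt#aŋŋaf]

/m/ before /ŋ/ (velar) → [ŋ]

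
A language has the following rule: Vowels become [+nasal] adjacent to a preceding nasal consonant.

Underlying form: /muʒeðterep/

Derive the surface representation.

[mũʒeðterep]

/u/ after nasal /m/ → [ũ]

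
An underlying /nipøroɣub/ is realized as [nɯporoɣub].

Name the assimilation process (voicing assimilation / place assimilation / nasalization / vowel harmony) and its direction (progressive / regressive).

vowel harmony, regressive

/i/→[ɯ] /ø/→[o].
Vowels agree with the last vowel, so the harmony is regressive.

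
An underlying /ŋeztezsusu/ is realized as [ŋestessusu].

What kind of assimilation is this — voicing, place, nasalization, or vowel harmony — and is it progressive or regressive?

voicing assimilation, regressive

/z/→[s] /z/→[s].
Each target copies a feature from the following segment, so the direction is regressive.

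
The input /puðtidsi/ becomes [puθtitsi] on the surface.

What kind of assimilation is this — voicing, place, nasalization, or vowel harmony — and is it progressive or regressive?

voicing assimilation, regressive

/ð/→[θ] /d/→[t].
Each target copies a feature from the following segment, so the direction is regressive.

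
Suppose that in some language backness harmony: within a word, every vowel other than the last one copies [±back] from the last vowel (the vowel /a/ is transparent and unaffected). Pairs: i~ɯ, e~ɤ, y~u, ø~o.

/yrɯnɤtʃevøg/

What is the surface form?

/ɯ/ harmonizes with /ø/ ([-back]) → [i]
/ɤ/ harmonizes with /ø/ ([-back]) → [e]

[yrinetʃevøg]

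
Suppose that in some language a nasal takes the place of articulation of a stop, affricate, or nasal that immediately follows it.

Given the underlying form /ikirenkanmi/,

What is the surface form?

[ikireŋkammi]

/n/ before /k/ (velar) → [ŋ]
/n/ before /m/ (labial) → [m]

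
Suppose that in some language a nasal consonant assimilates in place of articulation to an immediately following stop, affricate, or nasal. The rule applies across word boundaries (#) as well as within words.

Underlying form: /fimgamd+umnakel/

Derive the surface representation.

[fiŋgand+unnakel]

/m/ before /g/ (velar) → [ŋ]
/m/ before /d/ (alveolar) → [n]
/m/ before /n/ (alveolar) → [n]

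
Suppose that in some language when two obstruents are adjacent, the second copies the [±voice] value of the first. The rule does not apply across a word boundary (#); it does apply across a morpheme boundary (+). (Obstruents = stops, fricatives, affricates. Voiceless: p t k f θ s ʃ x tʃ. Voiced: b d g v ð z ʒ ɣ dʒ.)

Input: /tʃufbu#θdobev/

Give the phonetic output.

[tʃufpu#θtobev]

/b/ after /f/ (voiceless) → [p]
/d/ after /θ/ (voiceless) → [t]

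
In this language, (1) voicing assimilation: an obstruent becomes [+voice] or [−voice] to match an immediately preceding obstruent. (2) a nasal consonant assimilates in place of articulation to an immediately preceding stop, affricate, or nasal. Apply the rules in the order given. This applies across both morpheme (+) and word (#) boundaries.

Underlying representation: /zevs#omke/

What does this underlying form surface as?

Rule 1: /s/ after /v/ (voiced) → [z]
After rule 1: zevz#omke
Rule 2: no segment meets the rule's conditions; no change.

[zevz#omke]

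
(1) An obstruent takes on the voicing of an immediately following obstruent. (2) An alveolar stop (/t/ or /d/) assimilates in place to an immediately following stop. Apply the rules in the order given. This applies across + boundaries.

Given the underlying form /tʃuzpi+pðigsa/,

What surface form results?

Rule 1: /z/ before /p/ (voiceless) → [s]
Rule 1: /p/ before /ð/ (voiced) → [b]
Rule 1: /g/ before /s/ (voiceless) → [k]
After rule 1: tʃuspi+bðiksa
Rule 2: no segment meets the rule's conditions; no change.

[tʃuspi+bðiksa]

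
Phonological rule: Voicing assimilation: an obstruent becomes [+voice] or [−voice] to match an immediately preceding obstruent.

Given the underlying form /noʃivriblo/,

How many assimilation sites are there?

0

No segment meets the rule's conditions.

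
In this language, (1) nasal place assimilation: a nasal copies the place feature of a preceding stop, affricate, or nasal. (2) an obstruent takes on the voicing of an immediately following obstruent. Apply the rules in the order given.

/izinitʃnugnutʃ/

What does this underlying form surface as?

Rule 1: /n/ after /tʃ/ (palatal) → [ɲ]
Rule 1: /n/ after /g/ (velar) → [ŋ]
After rule 1: izinitʃɲugŋutʃ
Rule 2: no segment meets the rule's conditions; no change.

[izinitʃɲugŋutʃ]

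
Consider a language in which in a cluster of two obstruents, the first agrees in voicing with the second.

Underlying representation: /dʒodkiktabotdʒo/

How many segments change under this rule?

/d/ before /k/ (voiceless) → [t]
/t/ before /dʒ/ (voiced) → [d]
2 segments change.

2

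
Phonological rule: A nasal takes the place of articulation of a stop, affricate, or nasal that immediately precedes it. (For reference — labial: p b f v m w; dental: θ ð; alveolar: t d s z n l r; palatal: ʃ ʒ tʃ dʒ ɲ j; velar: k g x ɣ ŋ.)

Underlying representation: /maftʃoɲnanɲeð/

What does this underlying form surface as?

[maftʃoɲɲanneð]

/n/ after /ɲ/ (palatal) → [ɲ]
/ɲ/ after /n/ (alveolar) → [n]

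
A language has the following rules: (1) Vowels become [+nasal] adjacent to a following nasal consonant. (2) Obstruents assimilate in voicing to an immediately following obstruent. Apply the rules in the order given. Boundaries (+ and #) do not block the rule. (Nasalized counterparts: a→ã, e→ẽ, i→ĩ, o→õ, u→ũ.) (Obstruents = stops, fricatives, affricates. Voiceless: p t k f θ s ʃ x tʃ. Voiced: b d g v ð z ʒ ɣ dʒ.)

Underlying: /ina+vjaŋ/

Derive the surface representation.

Rule 1: /i/ before nasal /n/ → [ĩ]
Rule 1: /a/ before nasal /ŋ/ → [ã]
After rule 1: ĩna+vjãŋ
Rule 2: no segment meets the rule's conditions; no change.

[ĩna+vjãŋ]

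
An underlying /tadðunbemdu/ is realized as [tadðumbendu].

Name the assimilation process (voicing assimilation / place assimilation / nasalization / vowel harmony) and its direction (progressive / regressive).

place assimilation, regressive

/n/→[m] /m/→[n].
Each target copies a feature from the following segment, so the direction is regressive.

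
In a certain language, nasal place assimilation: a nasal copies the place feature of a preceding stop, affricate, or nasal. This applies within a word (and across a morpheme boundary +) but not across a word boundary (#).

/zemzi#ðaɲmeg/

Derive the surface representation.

[zemzi#ðaɲɲeg]

/m/ after /ɲ/ (palatal) → [ɲ]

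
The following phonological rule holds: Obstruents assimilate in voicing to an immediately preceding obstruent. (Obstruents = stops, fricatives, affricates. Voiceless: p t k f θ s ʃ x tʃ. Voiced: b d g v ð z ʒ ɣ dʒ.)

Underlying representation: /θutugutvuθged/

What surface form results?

/v/ after /t/ (voiceless) → [f]
/g/ after /θ/ (voiceless) → [k]

[θutugutfuθked]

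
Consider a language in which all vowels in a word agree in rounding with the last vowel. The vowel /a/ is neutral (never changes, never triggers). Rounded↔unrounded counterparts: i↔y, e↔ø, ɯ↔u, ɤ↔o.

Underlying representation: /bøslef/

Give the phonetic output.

[beslef]

/ø/ harmonizes with /e/ ([-round]) → [e]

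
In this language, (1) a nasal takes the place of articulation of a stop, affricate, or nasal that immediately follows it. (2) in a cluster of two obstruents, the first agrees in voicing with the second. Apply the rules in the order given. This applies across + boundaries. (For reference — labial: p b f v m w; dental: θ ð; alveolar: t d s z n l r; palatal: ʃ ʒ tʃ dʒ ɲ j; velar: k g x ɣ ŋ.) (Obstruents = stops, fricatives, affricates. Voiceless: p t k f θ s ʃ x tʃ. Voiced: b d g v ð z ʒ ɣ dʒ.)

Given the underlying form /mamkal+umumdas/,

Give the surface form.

[maŋkal+umundas]

Rule 1: /m/ before /k/ (velar) → [ŋ]
Rule 1: /m/ before /d/ (alveolar) → [n]
After rule 1: maŋkal+umundas
Rule 2: no segment meets the rule's conditions; no change.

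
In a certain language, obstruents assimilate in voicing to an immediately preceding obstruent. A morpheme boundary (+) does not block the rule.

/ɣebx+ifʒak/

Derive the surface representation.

/x/ after /b/ (voiced) → [ɣ]
/ʒ/ after /f/ (voiceless) → [ʃ]

[ɣebɣ+ifʃak]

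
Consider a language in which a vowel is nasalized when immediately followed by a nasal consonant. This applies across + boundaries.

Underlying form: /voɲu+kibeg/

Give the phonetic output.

/o/ before nasal /ɲ/ → [õ]

[võɲu+kibeg]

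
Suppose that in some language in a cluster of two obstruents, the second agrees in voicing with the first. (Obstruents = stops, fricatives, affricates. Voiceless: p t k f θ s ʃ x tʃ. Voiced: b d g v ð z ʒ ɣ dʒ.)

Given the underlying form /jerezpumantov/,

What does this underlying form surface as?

/p/ after /z/ (voiced) → [b]

[jerezbumantov]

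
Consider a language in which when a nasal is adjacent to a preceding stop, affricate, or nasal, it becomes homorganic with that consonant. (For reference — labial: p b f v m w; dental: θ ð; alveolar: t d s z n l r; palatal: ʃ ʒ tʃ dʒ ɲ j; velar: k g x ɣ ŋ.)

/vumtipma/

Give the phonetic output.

no segment meets the rule's conditions; no change.

[vumtipma]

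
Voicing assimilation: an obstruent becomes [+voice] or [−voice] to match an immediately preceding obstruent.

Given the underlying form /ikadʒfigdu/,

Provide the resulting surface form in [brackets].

[ikadʒvigdu]

/f/ after /dʒ/ (voiced) → [v]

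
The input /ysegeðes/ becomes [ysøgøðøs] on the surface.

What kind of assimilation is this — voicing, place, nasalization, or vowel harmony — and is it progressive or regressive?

vowel harmony, progressive

/e/→[ø] /e/→[ø] /e/→[ø].
Vowels agree with the first vowel, so the harmony is progressive.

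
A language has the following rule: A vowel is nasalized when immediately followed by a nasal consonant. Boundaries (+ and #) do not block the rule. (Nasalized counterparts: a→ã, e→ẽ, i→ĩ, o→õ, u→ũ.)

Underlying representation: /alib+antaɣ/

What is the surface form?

[alib+ãntaɣ]

/a/ before nasal /n/ → [ã]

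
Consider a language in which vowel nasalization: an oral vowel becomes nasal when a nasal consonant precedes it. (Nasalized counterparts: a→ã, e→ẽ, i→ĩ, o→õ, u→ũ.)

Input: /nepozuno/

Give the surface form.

[nẽpozunõ]

/e/ after nasal /n/ → [ẽ]
/o/ after nasal /n/ → [õ]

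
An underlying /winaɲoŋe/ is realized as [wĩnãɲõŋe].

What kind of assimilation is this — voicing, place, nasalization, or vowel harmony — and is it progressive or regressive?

nasalization, regressive

/i/→[ĩ] /a/→[ã] /o/→[õ].
Each target copies a feature from the following segment, so the direction is regressive.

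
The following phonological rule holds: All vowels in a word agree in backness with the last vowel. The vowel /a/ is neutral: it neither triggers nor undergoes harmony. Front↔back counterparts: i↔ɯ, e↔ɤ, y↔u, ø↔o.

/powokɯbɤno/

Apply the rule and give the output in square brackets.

no segment meets the rule's conditions; no change.

[powokɯbɤno]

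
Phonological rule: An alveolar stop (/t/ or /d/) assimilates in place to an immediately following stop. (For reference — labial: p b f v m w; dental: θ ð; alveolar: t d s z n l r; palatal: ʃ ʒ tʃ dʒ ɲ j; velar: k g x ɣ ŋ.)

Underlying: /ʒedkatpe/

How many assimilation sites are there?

/d/ before /k/ (velar) → [g]
/t/ before /p/ (labial) → [p]
2 segments change.

2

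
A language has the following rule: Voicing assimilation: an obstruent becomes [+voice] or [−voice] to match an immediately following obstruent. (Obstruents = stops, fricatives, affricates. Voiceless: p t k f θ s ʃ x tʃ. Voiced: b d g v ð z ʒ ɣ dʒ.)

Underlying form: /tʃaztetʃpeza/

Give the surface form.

[tʃastetʃpeza]

/z/ before /t/ (voiceless) → [s]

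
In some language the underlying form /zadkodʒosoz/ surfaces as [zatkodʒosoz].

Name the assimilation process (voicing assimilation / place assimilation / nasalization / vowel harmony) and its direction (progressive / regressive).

voicing assimilation, regressive

/d/→[t].
Each target copies a feature from the following segment, so the direction is regressive.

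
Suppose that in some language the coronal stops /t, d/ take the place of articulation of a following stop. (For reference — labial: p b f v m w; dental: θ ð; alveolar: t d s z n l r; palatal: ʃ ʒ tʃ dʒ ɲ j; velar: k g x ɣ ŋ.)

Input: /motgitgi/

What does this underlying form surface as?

[mokgikgi]

/t/ before /g/ (velar) → [k]
/t/ before /g/ (velar) → [k]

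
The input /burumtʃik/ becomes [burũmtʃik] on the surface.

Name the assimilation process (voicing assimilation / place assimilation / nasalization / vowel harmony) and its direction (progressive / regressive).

nasalization, regressive

/u/→[ũ].
Each target copies a feature from the following segment, so the direction is regressive.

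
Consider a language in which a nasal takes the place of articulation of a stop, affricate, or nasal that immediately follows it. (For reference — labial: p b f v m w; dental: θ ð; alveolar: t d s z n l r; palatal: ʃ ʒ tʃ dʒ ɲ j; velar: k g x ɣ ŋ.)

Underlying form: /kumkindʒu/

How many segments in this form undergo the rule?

2

/m/ before /k/ (velar) → [ŋ]
/n/ before /dʒ/ (palatal) → [ɲ]
2 segments change.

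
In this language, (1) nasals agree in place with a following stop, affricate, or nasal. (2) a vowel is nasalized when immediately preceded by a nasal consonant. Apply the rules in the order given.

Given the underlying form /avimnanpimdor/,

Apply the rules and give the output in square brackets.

[avinnãmpindor]

Rule 1: /m/ before /n/ (alveolar) → [n]
Rule 1: /n/ before /p/ (labial) → [m]
Rule 1: /m/ before /d/ (alveolar) → [n]
After rule 1: avinnampindor
Rule 2: /a/ after nasal /n/ → [ã]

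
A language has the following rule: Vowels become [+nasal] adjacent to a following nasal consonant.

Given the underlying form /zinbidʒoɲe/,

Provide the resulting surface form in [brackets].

[zĩnbidʒõɲe]

/i/ before nasal /n/ → [ĩ]
/o/ before nasal /ɲ/ → [õ]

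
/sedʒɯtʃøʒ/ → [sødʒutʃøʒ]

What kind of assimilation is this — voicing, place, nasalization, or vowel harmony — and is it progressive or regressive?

/e/→[ø] /ɯ/→[u].
Vowels agree with the last vowel, so the harmony is regressive.

vowel harmony, regressive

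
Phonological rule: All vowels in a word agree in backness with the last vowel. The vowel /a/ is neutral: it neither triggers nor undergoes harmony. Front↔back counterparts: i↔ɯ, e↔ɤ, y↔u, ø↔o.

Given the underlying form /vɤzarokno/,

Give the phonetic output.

no segment meets the rule's conditions; no change.

[vɤzarokno]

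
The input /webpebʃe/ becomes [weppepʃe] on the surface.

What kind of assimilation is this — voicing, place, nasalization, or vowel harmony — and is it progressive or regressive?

/b/→[p] /b/→[p].
Each target copies a feature from the following segment, so the direction is regressive.

voicing assimilation, regressive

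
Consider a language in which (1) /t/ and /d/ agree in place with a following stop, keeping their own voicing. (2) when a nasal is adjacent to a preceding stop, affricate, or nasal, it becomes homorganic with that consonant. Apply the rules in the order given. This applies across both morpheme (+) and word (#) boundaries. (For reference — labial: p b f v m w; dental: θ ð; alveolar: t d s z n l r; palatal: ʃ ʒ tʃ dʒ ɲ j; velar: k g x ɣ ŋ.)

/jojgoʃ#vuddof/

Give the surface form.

Rule 1: no segment meets the rule's conditions; no change.
After rule 1: jojgoʃ#vuddof
Rule 2: no segment meets the rule's conditions; no change.

[jojgoʃ#vuddof]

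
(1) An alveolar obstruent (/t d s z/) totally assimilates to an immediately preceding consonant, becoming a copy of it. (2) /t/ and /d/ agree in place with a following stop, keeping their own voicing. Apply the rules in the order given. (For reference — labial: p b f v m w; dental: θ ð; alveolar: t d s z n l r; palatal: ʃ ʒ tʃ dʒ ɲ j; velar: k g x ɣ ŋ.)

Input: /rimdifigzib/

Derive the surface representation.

[rimmifiggib]

Rule 1: /d/ after /m/ → [m] (total assimilation)
Rule 1: /z/ after /g/ → [g] (total assimilation)
After rule 1: rimmifiggib
Rule 2: no segment meets the rule's conditions; no change.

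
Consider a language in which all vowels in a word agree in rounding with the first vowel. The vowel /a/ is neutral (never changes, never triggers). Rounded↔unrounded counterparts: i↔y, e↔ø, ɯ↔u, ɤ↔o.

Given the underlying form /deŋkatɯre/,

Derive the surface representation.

[deŋkatɯre]

no segment meets the rule's conditions; no change.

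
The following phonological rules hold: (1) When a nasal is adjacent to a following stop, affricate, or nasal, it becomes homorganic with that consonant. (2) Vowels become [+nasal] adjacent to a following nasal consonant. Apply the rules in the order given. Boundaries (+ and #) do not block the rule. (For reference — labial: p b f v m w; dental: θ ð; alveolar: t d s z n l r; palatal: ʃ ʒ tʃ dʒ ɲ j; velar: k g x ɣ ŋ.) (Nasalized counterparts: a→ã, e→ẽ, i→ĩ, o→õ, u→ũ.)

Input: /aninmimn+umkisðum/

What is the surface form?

[ãnĩmmĩnn+ũŋkisðũm]

Rule 1: /n/ before /m/ (labial) → [m]
Rule 1: /m/ before /n/ (alveolar) → [n]
Rule 1: /m/ before /k/ (velar) → [ŋ]
After rule 1: animminn+uŋkisðum
Rule 2: /a/ before nasal /n/ → [ã]
Rule 2: /i/ before nasal /m/ → [ĩ]
Rule 2: /i/ before nasal /n/ → [ĩ]
Rule 2: /u/ before nasal /ŋ/ → [ũ]
Rule 2: /u/ before nasal /m/ → [ũ]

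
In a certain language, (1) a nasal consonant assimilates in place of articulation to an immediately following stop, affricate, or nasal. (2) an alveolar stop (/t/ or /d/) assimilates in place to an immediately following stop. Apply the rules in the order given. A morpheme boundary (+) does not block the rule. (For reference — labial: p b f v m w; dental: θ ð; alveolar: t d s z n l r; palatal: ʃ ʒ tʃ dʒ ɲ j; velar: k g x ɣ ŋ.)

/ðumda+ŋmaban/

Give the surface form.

[ðunda+mmaban]

Rule 1: /m/ before /d/ (alveolar) → [n]
Rule 1: /ŋ/ before /m/ (labial) → [m]
After rule 1: ðunda+mmaban
Rule 2: no segment meets the rule's conditions; no change.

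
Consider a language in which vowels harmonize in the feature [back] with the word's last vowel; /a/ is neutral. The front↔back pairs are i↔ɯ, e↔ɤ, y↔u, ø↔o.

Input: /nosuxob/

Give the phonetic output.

[nosuxob]

no segment meets the rule's conditions; no change.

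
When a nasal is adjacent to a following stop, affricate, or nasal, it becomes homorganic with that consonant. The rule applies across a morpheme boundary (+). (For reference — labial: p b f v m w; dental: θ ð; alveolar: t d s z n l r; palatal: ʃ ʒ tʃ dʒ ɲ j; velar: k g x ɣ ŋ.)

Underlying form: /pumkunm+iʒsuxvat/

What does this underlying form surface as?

/m/ before /k/ (velar) → [ŋ]
/n/ before /m/ (labial) → [m]

[puŋkumm+iʒsuxvat]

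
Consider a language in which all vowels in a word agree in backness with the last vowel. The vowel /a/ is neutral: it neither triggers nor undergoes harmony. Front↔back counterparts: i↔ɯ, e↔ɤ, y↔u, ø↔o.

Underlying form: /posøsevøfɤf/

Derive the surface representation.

[pososɤvofɤf]

/ø/ harmonizes with /ɤ/ ([+back]) → [o]
/e/ harmonizes with /ɤ/ ([+back]) → [ɤ]
/ø/ harmonizes with /ɤ/ ([+back]) → [o]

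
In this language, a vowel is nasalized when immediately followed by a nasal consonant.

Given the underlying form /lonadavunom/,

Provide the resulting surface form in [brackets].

/o/ before nasal /n/ → [õ]
/u/ before nasal /n/ → [ũ]
/o/ before nasal /m/ → [õ]

[lõnadavũnõm]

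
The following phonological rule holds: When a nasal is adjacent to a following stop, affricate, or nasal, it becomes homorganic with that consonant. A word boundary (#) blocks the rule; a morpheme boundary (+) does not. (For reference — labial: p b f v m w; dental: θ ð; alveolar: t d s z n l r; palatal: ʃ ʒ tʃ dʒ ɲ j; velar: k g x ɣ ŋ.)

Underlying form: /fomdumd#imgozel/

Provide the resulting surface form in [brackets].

[fondund#iŋgozel]

/m/ before /d/ (alveolar) → [n]
/m/ before /d/ (alveolar) → [n]
/m/ before /g/ (velar) → [ŋ]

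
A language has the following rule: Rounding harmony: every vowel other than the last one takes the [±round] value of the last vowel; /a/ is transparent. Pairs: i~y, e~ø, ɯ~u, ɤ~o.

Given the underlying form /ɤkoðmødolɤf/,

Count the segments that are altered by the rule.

3

/o/ harmonizes with /ɤ/ ([-round]) → [ɤ]
/ø/ harmonizes with /ɤ/ ([-round]) → [e]
/o/ harmonizes with /ɤ/ ([-round]) → [ɤ]
3 segments change.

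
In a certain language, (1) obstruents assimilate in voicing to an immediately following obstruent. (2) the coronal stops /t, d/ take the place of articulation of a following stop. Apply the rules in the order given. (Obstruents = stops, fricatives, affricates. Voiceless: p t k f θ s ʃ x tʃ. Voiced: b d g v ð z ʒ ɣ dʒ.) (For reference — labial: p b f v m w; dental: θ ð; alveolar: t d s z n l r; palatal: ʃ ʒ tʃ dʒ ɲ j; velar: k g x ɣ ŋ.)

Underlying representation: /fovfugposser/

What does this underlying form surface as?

Rule 1: /v/ before /f/ (voiceless) → [f]
Rule 1: /g/ before /p/ (voiceless) → [k]
After rule 1: foffukposser
Rule 2: no segment meets the rule's conditions; no change.

[foffukposser]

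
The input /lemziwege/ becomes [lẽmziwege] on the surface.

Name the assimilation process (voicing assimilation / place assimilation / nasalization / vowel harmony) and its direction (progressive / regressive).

nasalization, regressive

/e/→[ẽ].
Each target copies a feature from the following segment, so the direction is regressive.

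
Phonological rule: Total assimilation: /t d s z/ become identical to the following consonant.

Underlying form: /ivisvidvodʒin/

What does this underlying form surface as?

/s/ before /v/ → [v] (total assimilation)
/d/ before /v/ → [v] (total assimilation)

[ivivvivvodʒin]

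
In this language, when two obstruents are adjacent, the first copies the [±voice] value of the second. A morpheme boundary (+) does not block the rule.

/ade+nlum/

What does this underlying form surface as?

[ade+nlum]

no segment meets the rule's conditions; no change.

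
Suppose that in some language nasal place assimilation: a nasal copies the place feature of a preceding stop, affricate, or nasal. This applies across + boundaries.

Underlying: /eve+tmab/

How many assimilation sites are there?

/m/ after /t/ (alveolar) → [n]
1 segment changes.

1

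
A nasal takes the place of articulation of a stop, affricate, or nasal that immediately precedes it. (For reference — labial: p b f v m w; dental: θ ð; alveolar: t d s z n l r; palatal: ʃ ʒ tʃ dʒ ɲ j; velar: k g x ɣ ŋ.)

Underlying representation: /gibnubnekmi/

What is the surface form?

[gibmubmekŋi]

/n/ after /b/ (labial) → [m]
/n/ after /b/ (labial) → [m]
/m/ after /k/ (velar) → [ŋ]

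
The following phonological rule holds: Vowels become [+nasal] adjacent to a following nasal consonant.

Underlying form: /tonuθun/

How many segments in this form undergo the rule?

2

/o/ before nasal /n/ → [õ]
/u/ before nasal /n/ → [ũ]
2 segments change.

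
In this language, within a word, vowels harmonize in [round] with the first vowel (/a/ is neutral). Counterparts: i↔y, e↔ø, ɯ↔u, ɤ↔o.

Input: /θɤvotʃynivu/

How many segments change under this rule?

3

/o/ harmonizes with /ɤ/ ([-round]) → [ɤ]
/y/ harmonizes with /ɤ/ ([-round]) → [i]
/u/ harmonizes with /ɤ/ ([-round]) → [ɯ]
3 segments change.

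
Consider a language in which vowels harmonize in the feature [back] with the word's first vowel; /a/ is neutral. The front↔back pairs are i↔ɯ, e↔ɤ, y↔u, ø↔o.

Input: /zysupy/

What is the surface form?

/u/ harmonizes with /y/ ([-back]) → [y]

[zysypy]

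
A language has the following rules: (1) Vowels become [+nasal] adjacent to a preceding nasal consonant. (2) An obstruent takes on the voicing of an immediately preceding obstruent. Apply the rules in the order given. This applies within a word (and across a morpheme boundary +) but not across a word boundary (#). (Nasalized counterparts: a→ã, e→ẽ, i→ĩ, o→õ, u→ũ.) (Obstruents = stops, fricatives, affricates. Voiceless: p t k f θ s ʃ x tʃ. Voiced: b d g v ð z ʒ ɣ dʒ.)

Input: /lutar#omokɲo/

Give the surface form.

Rule 1: /o/ after nasal /m/ → [õ]
Rule 1: /o/ after nasal /ɲ/ → [õ]
After rule 1: lutar#omõkɲõ
Rule 2: no segment meets the rule's conditions; no change.

[lutar#omõkɲõ]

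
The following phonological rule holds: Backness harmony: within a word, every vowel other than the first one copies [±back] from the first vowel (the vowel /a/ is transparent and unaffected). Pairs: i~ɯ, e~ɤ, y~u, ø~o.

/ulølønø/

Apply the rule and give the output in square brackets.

[ulolono]

/ø/ harmonizes with /u/ ([+back]) → [o]
/ø/ harmonizes with /u/ ([+back]) → [o]
/ø/ harmonizes with /u/ ([+back]) → [o]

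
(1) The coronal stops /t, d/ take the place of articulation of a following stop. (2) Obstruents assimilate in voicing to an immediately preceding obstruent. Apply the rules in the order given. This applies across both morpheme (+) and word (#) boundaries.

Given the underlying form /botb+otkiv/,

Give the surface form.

[bopp+okkiv]

Rule 1: /t/ before /b/ (labial) → [p]
Rule 1: /t/ before /k/ (velar) → [k]
After rule 1: bopb+okkiv
Rule 2: /b/ after /p/ (voiceless) → [p]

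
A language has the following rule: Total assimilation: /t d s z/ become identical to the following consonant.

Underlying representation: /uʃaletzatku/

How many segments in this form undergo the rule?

2

/t/ before /z/ → [z] (total assimilation)
/t/ before /k/ → [k] (total assimilation)
2 segments change.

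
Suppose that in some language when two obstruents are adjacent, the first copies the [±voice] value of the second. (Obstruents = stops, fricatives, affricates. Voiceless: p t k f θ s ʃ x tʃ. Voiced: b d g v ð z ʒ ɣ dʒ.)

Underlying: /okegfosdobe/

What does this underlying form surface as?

[okekfozdobe]

/g/ before /f/ (voiceless) → [k]
/s/ before /d/ (voiced) → [z]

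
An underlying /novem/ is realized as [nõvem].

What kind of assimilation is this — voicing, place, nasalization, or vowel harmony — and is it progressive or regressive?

/o/→[õ].
Each target copies a feature from the preceding segment, so the direction is progressive.

nasalization, progressive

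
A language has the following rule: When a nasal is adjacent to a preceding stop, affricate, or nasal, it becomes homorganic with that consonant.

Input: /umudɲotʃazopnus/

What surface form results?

/ɲ/ after /d/ (alveolar) → [n]
/n/ after /p/ (labial) → [m]

[umudnotʃazopmus]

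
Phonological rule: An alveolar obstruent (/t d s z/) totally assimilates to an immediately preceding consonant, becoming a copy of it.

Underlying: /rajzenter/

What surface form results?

[rajjenner]

/z/ after /j/ → [j] (total assimilation)
/t/ after /n/ → [n] (total assimilation)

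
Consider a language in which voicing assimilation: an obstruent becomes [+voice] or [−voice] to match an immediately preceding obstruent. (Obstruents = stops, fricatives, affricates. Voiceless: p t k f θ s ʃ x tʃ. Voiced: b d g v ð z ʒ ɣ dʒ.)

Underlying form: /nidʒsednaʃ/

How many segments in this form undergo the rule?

/s/ after /dʒ/ (voiced) → [z]
1 segment changes.

1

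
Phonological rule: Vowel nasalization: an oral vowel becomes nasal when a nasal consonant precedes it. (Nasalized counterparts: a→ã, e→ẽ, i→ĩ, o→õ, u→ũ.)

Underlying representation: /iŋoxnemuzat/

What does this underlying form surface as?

/o/ after nasal /ŋ/ → [õ]
/e/ after nasal /n/ → [ẽ]
/u/ after nasal /m/ → [ũ]

[iŋõxnẽmũzat]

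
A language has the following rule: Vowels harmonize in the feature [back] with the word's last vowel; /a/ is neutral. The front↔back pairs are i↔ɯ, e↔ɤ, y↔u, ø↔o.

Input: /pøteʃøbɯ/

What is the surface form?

[potɤʃobɯ]

/ø/ harmonizes with /ɯ/ ([+back]) → [o]
/e/ harmonizes with /ɯ/ ([+back]) → [ɤ]
/ø/ harmonizes with /ɯ/ ([+back]) → [o]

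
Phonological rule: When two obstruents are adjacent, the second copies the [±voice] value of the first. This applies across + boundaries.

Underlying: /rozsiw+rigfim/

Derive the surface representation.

/s/ after /z/ (voiced) → [z]
/f/ after /g/ (voiced) → [v]

[rozziw+rigvim]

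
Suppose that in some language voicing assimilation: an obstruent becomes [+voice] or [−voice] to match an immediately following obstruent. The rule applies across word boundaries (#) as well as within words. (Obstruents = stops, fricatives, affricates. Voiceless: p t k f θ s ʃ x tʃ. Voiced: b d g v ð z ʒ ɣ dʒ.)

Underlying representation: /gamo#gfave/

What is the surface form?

/g/ before /f/ (voiceless) → [k]

[gamo#kfave]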